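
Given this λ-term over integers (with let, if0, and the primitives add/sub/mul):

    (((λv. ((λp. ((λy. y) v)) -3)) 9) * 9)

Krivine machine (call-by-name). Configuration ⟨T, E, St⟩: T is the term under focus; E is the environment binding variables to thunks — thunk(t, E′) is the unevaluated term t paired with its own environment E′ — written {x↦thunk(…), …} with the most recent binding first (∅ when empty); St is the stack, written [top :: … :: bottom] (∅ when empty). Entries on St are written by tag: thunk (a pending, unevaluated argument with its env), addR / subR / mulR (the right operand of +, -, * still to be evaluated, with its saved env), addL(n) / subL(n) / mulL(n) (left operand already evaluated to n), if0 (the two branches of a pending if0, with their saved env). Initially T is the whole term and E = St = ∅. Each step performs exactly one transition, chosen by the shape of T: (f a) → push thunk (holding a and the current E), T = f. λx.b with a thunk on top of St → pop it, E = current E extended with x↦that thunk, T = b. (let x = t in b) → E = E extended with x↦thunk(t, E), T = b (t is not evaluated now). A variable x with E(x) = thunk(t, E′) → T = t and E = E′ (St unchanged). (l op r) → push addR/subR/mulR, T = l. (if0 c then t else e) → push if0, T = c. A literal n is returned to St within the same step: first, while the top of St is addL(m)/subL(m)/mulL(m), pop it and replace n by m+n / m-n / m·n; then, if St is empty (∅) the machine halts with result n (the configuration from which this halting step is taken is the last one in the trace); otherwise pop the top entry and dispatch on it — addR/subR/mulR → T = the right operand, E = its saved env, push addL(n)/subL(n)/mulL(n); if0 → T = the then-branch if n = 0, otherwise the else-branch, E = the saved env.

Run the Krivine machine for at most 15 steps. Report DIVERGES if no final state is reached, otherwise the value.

Answer: 81

Execution trace:
[0] ⟨T=(((λv. ((λp. ((λy. y) v)) -3)) 9) * 9); E=∅; St=∅⟩
[1] ⟨T=((λv. ((λp. ((λy. y) v)) -3)) 9); E=∅; St=[mulR]⟩
[2] ⟨T=(λv. ((λp. ((λy. y) v)) -3)); E=∅; St=[thunk :: mulR]⟩
[3] ⟨T=((λp. ((λy. y) v)) -3); E={v↦thunk(9, ∅)}; St=[mulR]⟩
[4] ⟨T=(λp. ((λy. y) v)); E={v↦thunk(9, ∅)}; St=[thunk :: mulR]⟩
[5] ⟨T=((λy. y) v); E={p↦thunk(-3, {v↦thunk(9, ∅)}), v↦thunk(9, ∅)}; St=[mulR]⟩
[6] ⟨T=(λy. y); E={p↦thunk(-3, {v↦thunk(9, ∅)}), v↦thunk(9, ∅)}; St=[thunk :: mulR]⟩
[7] ⟨T=y; E={y↦thunk(v, {p↦thunk(-3, {v↦thunk(9, ∅)}), v↦thunk(9, ∅)}), p↦thunk(-3, {v↦thunk(9, ∅)}), v↦thunk(9, ∅)}; St=[mulR]⟩
[8] ⟨T=v; E={p↦thunk(-3, {v↦thunk(9, ∅)}), v↦thunk(9, ∅)}; St=[mulR]⟩
[9] ⟨T=9; E=∅; St=[mulR]⟩
[10] ⟨T=9; E=∅; St=[mulL(9)]⟩
→ final value 81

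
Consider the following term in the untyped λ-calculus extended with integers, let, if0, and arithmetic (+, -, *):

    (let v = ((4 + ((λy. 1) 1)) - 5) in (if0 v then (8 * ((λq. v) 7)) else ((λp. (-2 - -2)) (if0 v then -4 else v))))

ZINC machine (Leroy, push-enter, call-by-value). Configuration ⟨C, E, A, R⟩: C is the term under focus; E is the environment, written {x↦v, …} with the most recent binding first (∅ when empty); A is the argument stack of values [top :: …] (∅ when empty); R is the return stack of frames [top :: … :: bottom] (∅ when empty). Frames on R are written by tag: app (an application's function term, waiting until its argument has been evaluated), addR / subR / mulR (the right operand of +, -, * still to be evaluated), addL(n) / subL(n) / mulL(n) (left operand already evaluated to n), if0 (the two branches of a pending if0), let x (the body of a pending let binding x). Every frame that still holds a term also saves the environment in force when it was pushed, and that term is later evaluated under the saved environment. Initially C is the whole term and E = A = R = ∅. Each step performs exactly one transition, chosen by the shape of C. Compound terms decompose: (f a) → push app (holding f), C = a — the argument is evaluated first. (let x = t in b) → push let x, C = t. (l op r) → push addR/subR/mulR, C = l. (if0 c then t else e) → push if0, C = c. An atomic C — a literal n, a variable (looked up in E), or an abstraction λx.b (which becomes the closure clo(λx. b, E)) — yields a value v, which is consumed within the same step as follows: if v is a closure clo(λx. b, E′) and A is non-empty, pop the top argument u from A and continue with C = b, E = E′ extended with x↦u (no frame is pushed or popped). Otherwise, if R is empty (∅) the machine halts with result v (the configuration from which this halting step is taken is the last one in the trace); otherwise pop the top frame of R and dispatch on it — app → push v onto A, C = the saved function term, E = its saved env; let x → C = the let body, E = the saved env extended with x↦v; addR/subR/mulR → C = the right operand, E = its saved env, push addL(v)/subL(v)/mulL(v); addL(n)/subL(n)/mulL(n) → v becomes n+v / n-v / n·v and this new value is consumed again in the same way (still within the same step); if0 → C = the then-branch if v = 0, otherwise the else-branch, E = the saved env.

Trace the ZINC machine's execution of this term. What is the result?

Answer: 0

Derivation:
t=0: <C=(let v = ((4 + ((λy. 1) 1)) - 5) in (if0 v then (8 * ((λq. v) 7)) else ((λp. (-2 - -2)) (if0 v then -4 else v)))), E=∅, A=∅, R=∅>
t=1: <C=((4 + ((λy. 1) 1)) - 5), E=∅, A=∅, R=[let v]>
t=2: <C=(4 + ((λy. 1) 1)), E=∅, A=∅, R=[subR :: let v]>
t=3: <C=4, E=∅, A=∅, R=[addR :: subR :: let v]>
t=4: <C=((λy. 1) 1), E=∅, A=∅, R=[addL(4) :: subR :: let v]>
t=5: <C=1, E=∅, A=∅, R=[app :: addL(4) :: subR :: let v]>
t=6: <C=(λy. 1), E=∅, A=[1], R=[addL(4) :: subR :: let v]>
t=7: <C=1, E={y↦1}, A=∅, R=[addL(4) :: subR :: let v]>
t=8: <C=5, E=∅, A=∅, R=[subL(5) :: let v]>
t=9: <C=(if0 v then (8 * ((λq. v) 7)) else ((λp. (-2 - -2)) (if0 v then -4 else v))), E={v↦0}, A=∅, R=∅>
t=10: <C=v, E={v↦0}, A=∅, R=[if0]>
t=11: <C=(8 * ((λq. v) 7)), E={v↦0}, A=∅, R=∅>
t=12: <C=8, E={v↦0}, A=∅, R=[mulR]>
t=13: <C=((λq. v) 7), E={v↦0}, A=∅, R=[mulL(8)]>
t=14: <C=7, E={v↦0}, A=∅, R=[app :: mulL(8)]>
t=15: <C=(λq. v), E={v↦0}, A=[7], R=[mulL(8)]>
t=16: <C=v, E={q↦7, v↦0}, A=∅, R=[mulL(8)]>
→ final value 0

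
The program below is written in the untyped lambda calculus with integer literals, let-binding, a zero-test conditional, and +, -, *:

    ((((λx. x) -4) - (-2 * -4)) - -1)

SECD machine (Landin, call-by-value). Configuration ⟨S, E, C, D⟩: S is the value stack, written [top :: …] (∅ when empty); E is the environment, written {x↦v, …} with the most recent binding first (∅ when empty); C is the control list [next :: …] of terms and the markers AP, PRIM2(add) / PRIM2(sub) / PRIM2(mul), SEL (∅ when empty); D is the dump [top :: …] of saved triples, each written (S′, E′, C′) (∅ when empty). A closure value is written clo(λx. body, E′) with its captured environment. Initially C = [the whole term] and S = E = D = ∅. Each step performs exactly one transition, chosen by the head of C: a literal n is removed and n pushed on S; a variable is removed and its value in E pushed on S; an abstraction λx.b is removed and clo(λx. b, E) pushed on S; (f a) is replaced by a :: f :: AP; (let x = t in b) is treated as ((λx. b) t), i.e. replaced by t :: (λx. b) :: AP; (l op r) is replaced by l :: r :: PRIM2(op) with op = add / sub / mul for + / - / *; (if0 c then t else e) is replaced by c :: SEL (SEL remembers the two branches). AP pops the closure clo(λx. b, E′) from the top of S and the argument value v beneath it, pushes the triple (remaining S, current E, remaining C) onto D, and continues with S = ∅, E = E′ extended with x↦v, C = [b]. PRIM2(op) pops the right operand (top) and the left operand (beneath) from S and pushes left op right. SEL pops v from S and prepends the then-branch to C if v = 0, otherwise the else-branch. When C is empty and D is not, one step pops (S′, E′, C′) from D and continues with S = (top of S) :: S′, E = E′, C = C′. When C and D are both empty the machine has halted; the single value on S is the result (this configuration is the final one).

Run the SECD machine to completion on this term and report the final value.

Answer: -11

Derivation:
[0] <S=∅, E=∅, C=[((((λx. x) -4) - (-2 * -4)) - -1)], D=∅>
[1] <S=∅, E=∅, C=[(((λx. x) -4) - (-2 * -4)) :: -1 :: PRIM2(sub)], D=∅>
[2] <S=∅, E=∅, C=[((λx. x) -4) :: (-2 * -4) :: PRIM2(sub) :: -1 :: PRIM2(sub)], D=∅>
[3] <S=∅, E=∅, C=[-4 :: (λx. x) :: AP :: (-2 * -4) :: PRIM2(sub) :: -1 :: PRIM2(sub)], D=∅>
[4] <S=[-4], E=∅, C=[(λx. x) :: AP :: (-2 * -4) :: PRIM2(sub) :: -1 :: PRIM2(sub)], D=∅>
[5] <S=[clo(λx. x, ∅) :: -4], E=∅, C=[AP :: (-2 * -4) :: PRIM2(sub) :: -1 :: PRIM2(sub)], D=∅>
[6] <S=∅, E={x↦-4}, C=[x], D=[(∅, ∅, [(-2 * -4) :: PRIM2(sub) :: -1 :: PRIM2(sub)])]>
[7] <S=[-4], E={x↦-4}, C=∅, D=[(∅, ∅, [(-2 * -4) :: PRIM2(sub) :: -1 :: PRIM2(sub)])]>
[8] <S=[-4], E=∅, C=[(-2 * -4) :: PRIM2(sub) :: -1 :: PRIM2(sub)], D=∅>
[9] <S=[-4], E=∅, C=[-2 :: -4 :: PRIM2(mul) :: PRIM2(sub) :: -1 :: PRIM2(sub)], D=∅>
[10] <S=[-2 :: -4], E=∅, C=[-4 :: PRIM2(mul) :: PRIM2(sub) :: -1 :: PRIM2(sub)], D=∅>
[11] <S=[-4 :: -2 :: -4], E=∅, C=[PRIM2(mul) :: PRIM2(sub) :: -1 :: PRIM2(sub)], D=∅>
[12] <S=[8 :: -4], E=∅, C=[PRIM2(sub) :: -1 :: PRIM2(sub)], D=∅>
[13] <S=[-12], E=∅, C=[-1 :: PRIM2(sub)], D=∅>
[14] <S=[-1 :: -12], E=∅, C=[PRIM2(sub)], D=∅>
[15] <S=[-11], E=∅, C=∅, D=∅>
→ final value -11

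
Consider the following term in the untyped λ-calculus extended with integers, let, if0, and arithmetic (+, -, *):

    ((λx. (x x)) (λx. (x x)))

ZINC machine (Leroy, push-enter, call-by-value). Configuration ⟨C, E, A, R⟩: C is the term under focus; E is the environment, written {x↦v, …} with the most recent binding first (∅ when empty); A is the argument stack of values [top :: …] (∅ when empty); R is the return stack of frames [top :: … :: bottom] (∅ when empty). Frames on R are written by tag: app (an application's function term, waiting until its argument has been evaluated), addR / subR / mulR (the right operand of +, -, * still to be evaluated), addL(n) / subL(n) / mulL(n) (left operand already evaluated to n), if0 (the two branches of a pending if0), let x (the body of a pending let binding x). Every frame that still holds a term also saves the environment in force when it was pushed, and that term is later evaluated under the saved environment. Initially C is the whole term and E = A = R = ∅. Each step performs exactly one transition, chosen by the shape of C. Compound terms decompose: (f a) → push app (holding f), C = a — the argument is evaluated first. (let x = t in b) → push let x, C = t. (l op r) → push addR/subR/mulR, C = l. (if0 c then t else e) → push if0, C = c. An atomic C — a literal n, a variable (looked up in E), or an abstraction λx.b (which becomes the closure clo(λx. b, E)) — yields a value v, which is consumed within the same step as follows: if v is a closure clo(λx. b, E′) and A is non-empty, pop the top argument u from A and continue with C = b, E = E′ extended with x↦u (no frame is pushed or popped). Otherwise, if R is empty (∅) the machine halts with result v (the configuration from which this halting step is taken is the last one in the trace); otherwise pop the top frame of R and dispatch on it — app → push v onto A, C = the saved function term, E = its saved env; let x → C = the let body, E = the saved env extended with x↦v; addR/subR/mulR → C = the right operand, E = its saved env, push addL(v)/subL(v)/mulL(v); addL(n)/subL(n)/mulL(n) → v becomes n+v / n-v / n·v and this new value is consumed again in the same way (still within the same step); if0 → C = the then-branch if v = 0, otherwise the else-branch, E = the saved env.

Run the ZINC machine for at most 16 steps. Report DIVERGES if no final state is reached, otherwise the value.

Answer: DIVERGES (no final state within 16 steps)

Derivation:
t=0: <C=((λx. (x x)) (λx. (x x))), E=∅, A=∅, R=∅>
t=1: <C=(λx. (x x)), E=∅, A=∅, R=[app]>
t=2: <C=(λx. (x x)), E=∅, A=[clo(λx. (x x), ∅)], R=∅>
t=3: <C=(x x), E={x↦clo(λx. (x x), ∅)}, A=∅, R=∅>
t=4: <C=x, E={x↦clo(λx. (x x), ∅)}, A=∅, R=[app]>
t=5: <C=x, E={x↦clo(λx. (x x), ∅)}, A=[clo(λx. (x x), ∅)], R=∅>
… configuration repeats with period 3 (steps 3–5 recur indefinitely) …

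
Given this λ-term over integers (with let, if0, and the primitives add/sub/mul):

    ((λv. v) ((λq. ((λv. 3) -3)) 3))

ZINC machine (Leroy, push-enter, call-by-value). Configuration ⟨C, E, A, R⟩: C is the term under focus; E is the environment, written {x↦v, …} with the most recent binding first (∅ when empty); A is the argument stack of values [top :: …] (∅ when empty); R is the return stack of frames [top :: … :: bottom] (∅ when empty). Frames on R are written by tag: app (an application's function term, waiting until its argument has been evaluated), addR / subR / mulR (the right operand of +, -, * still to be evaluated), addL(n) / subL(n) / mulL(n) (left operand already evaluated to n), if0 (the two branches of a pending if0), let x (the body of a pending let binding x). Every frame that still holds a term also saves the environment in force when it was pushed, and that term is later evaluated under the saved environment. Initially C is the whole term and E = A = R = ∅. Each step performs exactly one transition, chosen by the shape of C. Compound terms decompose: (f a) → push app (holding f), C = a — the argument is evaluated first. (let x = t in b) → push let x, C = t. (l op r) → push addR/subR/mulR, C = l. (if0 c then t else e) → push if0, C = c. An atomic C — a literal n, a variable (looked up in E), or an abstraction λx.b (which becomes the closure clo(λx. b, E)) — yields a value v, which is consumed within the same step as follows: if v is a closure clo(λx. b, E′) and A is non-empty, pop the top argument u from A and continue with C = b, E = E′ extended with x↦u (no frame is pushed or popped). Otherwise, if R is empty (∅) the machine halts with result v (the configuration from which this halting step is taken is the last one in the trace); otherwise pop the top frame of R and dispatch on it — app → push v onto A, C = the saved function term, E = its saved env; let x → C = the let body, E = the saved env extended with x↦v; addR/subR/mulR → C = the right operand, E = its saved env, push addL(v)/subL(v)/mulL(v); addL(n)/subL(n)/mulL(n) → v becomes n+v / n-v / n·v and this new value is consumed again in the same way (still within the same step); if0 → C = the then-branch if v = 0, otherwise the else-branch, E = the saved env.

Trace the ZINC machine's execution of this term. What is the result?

step 0: ⟨C=((λv. v) ((λq. ((λv. 3) -3)) 3)); E=∅; A=∅; R=∅⟩
step 1: ⟨C=((λq. ((λv. 3) -3)) 3); E=∅; A=∅; R=[app]⟩
step 2: ⟨C=3; E=∅; A=∅; R=[app :: app]⟩
step 3: ⟨C=(λq. ((λv. 3) -3)); E=∅; A=[3]; R=[app]⟩
step 4: ⟨C=((λv. 3) -3); E={q↦3}; A=∅; R=[app]⟩
step 5: ⟨C=-3; E={q↦3}; A=∅; R=[app :: app]⟩
step 6: ⟨C=(λv. 3); E={q↦3}; A=[-3]; R=[app]⟩
step 7: ⟨C=3; E={v↦-3, q↦3}; A=∅; R=[app]⟩
step 8: ⟨C=(λv. v); E=∅; A=[3]; R=∅⟩
step 9: ⟨C=v; E={v↦3}; A=∅; R=∅⟩
→ final value 3

Answer: 3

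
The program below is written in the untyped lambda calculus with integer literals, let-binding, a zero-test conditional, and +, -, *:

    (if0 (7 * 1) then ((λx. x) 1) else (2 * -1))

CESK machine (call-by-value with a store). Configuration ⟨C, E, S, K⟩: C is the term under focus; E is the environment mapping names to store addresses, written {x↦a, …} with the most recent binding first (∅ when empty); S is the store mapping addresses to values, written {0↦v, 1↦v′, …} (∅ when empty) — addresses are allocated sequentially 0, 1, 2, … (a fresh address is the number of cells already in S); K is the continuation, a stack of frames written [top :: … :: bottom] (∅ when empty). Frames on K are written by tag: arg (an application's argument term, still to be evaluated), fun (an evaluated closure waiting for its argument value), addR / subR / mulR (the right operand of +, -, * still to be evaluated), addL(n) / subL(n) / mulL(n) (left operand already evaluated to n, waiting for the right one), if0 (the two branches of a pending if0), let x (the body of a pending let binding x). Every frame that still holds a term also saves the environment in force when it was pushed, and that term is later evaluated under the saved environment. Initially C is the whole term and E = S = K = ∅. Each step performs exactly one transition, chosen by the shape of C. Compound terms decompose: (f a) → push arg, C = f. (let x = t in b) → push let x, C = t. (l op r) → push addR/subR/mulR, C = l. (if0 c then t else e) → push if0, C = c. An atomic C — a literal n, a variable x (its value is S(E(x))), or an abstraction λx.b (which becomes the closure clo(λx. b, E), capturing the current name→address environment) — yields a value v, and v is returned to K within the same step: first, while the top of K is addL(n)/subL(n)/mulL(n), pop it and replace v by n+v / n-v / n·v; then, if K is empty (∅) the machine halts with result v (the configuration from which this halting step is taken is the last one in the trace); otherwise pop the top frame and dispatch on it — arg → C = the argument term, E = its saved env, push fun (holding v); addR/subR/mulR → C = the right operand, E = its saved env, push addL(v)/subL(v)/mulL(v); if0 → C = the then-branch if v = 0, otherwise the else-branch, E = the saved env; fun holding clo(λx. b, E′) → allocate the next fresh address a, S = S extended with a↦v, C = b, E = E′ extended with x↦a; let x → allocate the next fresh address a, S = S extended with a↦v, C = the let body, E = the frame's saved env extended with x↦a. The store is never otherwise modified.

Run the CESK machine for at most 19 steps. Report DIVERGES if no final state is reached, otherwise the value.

Answer: -2

Machine steps:
step 0: <C=(if0 (7 * 1) then ((λx. x) 1) else (2 * -1)), E=∅, S=∅, K=∅>
step 1: <C=(7 * 1), E=∅, S=∅, K=[if0]>
step 2: <C=7, E=∅, S=∅, K=[mulR :: if0]>
step 3: <C=1, E=∅, S=∅, K=[mulL(7) :: if0]>
step 4: <C=(2 * -1), E=∅, S=∅, K=∅>
step 5: <C=2, E=∅, S=∅, K=[mulR]>
step 6: <C=-1, E=∅, S=∅, K=[mulL(2)]>
→ final value -2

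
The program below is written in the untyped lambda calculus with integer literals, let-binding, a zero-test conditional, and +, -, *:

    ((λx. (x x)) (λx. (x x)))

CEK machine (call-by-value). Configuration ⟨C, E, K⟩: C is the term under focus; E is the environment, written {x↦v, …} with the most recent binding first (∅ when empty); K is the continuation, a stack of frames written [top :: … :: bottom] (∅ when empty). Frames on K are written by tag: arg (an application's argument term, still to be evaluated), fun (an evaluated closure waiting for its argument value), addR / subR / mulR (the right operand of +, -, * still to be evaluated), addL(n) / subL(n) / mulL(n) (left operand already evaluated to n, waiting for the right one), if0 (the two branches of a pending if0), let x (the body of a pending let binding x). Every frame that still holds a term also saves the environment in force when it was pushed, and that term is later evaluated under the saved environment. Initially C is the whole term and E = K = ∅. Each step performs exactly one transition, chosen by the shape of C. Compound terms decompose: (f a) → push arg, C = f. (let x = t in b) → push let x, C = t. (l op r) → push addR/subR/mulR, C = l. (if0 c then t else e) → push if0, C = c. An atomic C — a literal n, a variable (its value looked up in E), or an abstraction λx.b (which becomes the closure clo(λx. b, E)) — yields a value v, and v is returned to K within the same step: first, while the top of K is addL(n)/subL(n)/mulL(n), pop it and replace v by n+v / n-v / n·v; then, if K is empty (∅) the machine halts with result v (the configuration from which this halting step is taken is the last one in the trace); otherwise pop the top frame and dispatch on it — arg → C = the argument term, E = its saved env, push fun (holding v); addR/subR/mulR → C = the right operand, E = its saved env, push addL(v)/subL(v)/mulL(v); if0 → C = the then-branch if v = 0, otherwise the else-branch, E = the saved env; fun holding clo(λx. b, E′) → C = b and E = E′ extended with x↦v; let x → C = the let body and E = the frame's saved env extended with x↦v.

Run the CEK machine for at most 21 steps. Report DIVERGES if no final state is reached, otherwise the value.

Answer: DIVERGES (no final state within 21 steps)

Derivation:
0. <C=((λx. (x x)) (λx. (x x))), E=∅, K=∅>
1. <C=(λx. (x x)), E=∅, K=[arg]>
2. <C=(λx. (x x)), E=∅, K=[fun]>
3. <C=(x x), E={x↦clo(λx. (x x), ∅)}, K=∅>
4. <C=x, E={x↦clo(λx. (x x), ∅)}, K=[arg]>
5. <C=x, E={x↦clo(λx. (x x), ∅)}, K=[fun]>
… configuration repeats with period 3 (steps 3–5 recur indefinitely) …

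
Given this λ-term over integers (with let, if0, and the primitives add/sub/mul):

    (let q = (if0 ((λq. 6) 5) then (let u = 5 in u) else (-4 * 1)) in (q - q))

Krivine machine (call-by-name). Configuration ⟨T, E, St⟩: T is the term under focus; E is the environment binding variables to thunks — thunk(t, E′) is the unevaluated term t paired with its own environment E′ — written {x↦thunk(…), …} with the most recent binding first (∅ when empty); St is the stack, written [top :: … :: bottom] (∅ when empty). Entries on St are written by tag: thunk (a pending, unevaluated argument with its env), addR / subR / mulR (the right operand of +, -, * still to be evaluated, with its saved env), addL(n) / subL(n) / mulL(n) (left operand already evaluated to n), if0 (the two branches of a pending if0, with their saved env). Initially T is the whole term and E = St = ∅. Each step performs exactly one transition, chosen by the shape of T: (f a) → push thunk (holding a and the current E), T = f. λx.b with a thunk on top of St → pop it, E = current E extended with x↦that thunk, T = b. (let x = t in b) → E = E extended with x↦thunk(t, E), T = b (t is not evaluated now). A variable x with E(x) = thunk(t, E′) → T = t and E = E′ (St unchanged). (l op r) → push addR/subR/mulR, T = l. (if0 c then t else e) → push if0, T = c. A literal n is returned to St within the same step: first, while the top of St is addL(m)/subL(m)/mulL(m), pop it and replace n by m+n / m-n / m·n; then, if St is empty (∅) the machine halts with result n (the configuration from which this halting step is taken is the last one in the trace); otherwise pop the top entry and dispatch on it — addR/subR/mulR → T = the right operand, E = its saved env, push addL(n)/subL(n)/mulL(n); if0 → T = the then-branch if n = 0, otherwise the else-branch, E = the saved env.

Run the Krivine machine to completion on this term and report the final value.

Answer: 0

Execution trace:
t=0: <T=(let q = (if0 ((λq. 6) 5) then (let u = 5 in u) else (-4 * 1)) in (q - q)), E=∅, St=∅>
t=1: <T=(q - q), E={q↦thunk((if0 ((λq. 6) 5) then (let u = 5 in u) else (-4 * 1)), ∅)}, St=∅>
t=2: <T=q, E={q↦thunk((if0 ((λq. 6) 5) then (let u = 5 in u) else (-4 * 1)), ∅)}, St=[subR]>
t=3: <T=(if0 ((λq. 6) 5) then (let u = 5 in u) else (-4 * 1)), E=∅, St=[subR]>
t=4: <T=((λq. 6) 5), E=∅, St=[if0 :: subR]>
t=5: <T=(λq. 6), E=∅, St=[thunk :: if0 :: subR]>
t=6: <T=6, E={q↦thunk(5, ∅)}, St=[if0 :: subR]>
t=7: <T=(-4 * 1), E=∅, St=[subR]>
t=8: <T=-4, E=∅, St=[mulR :: subR]>
t=9: <T=1, E=∅, St=[mulL(-4) :: subR]>
t=10: <T=q, E={q↦thunk((if0 ((λq. 6) 5) then (let u = 5 in u) else (-4 * 1)), ∅)}, St=[subL(-4)]>
t=11: <T=(if0 ((λq. 6) 5) then (let u = 5 in u) else (-4 * 1)), E=∅, St=[subL(-4)]>
t=12: <T=((λq. 6) 5), E=∅, St=[if0 :: subL(-4)]>
t=13: <T=(λq. 6), E=∅, St=[thunk :: if0 :: subL(-4)]>
t=14: <T=6, E={q↦thunk(5, ∅)}, St=[if0 :: subL(-4)]>
t=15: <T=(-4 * 1), E=∅, St=[subL(-4)]>
t=16: <T=-4, E=∅, St=[mulR :: subL(-4)]>
t=17: <T=1, E=∅, St=[mulL(-4) :: subL(-4)]>
→ final value 0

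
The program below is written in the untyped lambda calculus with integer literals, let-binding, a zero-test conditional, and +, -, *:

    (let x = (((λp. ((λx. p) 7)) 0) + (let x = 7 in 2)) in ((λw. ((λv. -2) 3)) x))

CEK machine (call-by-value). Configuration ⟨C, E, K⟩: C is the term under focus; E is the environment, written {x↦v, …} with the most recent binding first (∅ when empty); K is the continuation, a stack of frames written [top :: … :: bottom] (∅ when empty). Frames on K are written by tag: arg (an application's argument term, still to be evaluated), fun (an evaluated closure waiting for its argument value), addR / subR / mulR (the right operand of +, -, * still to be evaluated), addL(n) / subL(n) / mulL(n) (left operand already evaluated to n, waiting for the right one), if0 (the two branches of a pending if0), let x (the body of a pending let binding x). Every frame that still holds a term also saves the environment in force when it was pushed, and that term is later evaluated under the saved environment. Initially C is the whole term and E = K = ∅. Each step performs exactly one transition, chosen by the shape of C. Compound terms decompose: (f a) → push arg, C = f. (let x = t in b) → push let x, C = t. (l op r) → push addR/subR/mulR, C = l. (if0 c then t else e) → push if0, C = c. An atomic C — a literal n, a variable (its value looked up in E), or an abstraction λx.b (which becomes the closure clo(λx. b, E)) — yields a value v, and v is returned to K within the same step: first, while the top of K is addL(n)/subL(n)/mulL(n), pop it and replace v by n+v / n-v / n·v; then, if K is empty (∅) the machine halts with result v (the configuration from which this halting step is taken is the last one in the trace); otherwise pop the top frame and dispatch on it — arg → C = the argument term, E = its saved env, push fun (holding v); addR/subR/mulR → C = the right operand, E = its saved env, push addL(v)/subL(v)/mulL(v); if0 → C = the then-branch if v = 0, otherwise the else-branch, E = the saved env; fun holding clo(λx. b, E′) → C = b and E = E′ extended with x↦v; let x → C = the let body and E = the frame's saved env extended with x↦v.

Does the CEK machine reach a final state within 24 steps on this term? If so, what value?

0. ⟨C=(let x = (((λp. ((λx. p) 7)) 0) + (let x = 7 in 2)) in ((λw. ((λv. -2) 3)) x)); E=∅; K=∅⟩
1. ⟨C=(((λp. ((λx. p) 7)) 0) + (let x = 7 in 2)); E=∅; K=[let x]⟩
2. ⟨C=((λp. ((λx. p) 7)) 0); E=∅; K=[addR :: let x]⟩
3. ⟨C=(λp. ((λx. p) 7)); E=∅; K=[arg :: addR :: let x]⟩
4. ⟨C=0; E=∅; K=[fun :: addR :: let x]⟩
5. ⟨C=((λx. p) 7); E={p↦0}; K=[addR :: let x]⟩
6. ⟨C=(λx. p); E={p↦0}; K=[arg :: addR :: let x]⟩
7. ⟨C=7; E={p↦0}; K=[fun :: addR :: let x]⟩
8. ⟨C=p; E={x↦7, p↦0}; K=[addR :: let x]⟩
9. ⟨C=(let x = 7 in 2); E=∅; K=[addL(0) :: let x]⟩
10. ⟨C=7; E=∅; K=[let x :: addL(0) :: let x]⟩
11. ⟨C=2; E={x↦7}; K=[addL(0) :: let x]⟩
12. ⟨C=((λw. ((λv. -2) 3)) x); E={x↦2}; K=∅⟩
13. ⟨C=(λw. ((λv. -2) 3)); E={x↦2}; K=[arg]⟩
14. ⟨C=x; E={x↦2}; K=[fun]⟩
15. ⟨C=((λv. -2) 3); E={w↦2, x↦2}; K=∅⟩
16. ⟨C=(λv. -2); E={w↦2, x↦2}; K=[arg]⟩
17. ⟨C=3; E={w↦2, x↦2}; K=[fun]⟩
18. ⟨C=-2; E={v↦3, w↦2, x↦2}; K=∅⟩
→ final value -2

Answer: -2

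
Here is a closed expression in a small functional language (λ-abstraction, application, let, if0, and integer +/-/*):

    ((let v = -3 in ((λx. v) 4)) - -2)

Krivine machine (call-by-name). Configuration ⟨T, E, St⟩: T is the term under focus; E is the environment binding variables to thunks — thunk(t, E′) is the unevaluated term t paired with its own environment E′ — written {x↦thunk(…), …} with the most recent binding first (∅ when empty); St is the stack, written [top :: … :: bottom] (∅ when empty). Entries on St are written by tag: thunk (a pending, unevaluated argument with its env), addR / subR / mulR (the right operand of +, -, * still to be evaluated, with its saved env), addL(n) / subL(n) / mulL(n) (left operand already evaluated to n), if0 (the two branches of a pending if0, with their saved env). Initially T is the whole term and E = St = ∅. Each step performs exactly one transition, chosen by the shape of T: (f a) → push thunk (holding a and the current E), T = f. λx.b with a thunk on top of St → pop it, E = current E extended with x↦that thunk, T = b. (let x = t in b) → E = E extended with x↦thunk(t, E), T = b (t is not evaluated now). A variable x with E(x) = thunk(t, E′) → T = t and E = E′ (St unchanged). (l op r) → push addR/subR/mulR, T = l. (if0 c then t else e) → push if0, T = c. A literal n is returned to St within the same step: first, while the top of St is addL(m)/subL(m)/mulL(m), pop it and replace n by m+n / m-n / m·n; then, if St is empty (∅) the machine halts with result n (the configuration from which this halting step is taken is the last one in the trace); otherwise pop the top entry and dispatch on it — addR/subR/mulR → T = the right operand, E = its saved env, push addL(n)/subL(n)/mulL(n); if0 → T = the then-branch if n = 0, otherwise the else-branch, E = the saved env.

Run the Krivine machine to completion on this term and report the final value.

Answer: -1

Derivation:
t=0: <T=((let v = -3 in ((λx. v) 4)) - -2), E=∅, St=∅>
t=1: <T=(let v = -3 in ((λx. v) 4)), E=∅, St=[subR]>
t=2: <T=((λx. v) 4), E={v↦thunk(-3, ∅)}, St=[subR]>
t=3: <T=(λx. v), E={v↦thunk(-3, ∅)}, St=[thunk :: subR]>
t=4: <T=v, E={x↦thunk(4, {v↦thunk(-3, ∅)}), v↦thunk(-3, ∅)}, St=[subR]>
t=5: <T=-3, E=∅, St=[subR]>
t=6: <T=-2, E=∅, St=[subL(-3)]>
→ final value -1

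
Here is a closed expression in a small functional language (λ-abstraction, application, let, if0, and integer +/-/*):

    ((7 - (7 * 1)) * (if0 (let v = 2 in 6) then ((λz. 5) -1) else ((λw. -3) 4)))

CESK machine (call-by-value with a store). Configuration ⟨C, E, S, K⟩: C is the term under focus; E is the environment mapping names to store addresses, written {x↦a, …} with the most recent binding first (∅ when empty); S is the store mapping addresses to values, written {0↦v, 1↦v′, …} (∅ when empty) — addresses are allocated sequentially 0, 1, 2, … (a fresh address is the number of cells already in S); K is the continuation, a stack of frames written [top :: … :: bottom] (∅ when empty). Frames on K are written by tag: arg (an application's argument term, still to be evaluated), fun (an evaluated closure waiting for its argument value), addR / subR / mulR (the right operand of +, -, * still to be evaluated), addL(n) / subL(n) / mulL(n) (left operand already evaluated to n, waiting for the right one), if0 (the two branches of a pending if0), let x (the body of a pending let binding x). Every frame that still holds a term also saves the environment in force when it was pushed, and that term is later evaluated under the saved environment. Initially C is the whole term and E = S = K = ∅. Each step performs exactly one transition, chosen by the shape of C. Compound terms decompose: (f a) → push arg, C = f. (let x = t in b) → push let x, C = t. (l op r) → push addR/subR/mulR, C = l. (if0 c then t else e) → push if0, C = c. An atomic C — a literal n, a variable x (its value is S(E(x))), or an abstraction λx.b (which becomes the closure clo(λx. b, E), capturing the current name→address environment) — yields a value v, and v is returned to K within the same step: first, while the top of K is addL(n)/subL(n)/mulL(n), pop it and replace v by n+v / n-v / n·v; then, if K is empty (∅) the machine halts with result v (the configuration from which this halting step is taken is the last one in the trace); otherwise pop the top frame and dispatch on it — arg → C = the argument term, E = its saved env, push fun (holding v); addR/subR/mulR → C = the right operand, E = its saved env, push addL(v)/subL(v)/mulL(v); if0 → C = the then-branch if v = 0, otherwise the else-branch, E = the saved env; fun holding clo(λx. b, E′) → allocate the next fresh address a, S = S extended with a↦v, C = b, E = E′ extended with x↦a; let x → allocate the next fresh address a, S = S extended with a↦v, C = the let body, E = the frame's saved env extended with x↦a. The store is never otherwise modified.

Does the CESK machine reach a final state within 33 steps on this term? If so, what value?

Answer: 0

Derivation:
[0] [C=((7 - (7 * 1)) * (if0 (let v = 2 in 6) then ((λz. 5) -1) else ((λw. -3) 4))) | E=∅ | S=∅ | K=∅]
[1] [C=(7 - (7 * 1)) | E=∅ | S=∅ | K=[mulR]]
[2] [C=7 | E=∅ | S=∅ | K=[subR :: mulR]]
[3] [C=(7 * 1) | E=∅ | S=∅ | K=[subL(7) :: mulR]]
[4] [C=7 | E=∅ | S=∅ | K=[mulR :: subL(7) :: mulR]]
[5] [C=1 | E=∅ | S=∅ | K=[mulL(7) :: subL(7) :: mulR]]
[6] [C=(if0 (let v = 2 in 6) then ((λz. 5) -1) else ((λw. -3) 4)) | E=∅ | S=∅ | K=[mulL(0)]]
[7] [C=(let v = 2 in 6) | E=∅ | S=∅ | K=[if0 :: mulL(0)]]
[8] [C=2 | E=∅ | S=∅ | K=[let v :: if0 :: mulL(0)]]
[9] [C=6 | E={v↦0} | S={0↦2} | K=[if0 :: mulL(0)]]
[10] [C=((λw. -3) 4) | E=∅ | S={0↦2} | K=[mulL(0)]]
[11] [C=(λw. -3) | E=∅ | S={0↦2} | K=[arg :: mulL(0)]]
[12] [C=4 | E=∅ | S={0↦2} | K=[fun :: mulL(0)]]
[13] [C=-3 | E={w↦1} | S={0↦2, 1↦4} | K=[mulL(0)]]
→ final value 0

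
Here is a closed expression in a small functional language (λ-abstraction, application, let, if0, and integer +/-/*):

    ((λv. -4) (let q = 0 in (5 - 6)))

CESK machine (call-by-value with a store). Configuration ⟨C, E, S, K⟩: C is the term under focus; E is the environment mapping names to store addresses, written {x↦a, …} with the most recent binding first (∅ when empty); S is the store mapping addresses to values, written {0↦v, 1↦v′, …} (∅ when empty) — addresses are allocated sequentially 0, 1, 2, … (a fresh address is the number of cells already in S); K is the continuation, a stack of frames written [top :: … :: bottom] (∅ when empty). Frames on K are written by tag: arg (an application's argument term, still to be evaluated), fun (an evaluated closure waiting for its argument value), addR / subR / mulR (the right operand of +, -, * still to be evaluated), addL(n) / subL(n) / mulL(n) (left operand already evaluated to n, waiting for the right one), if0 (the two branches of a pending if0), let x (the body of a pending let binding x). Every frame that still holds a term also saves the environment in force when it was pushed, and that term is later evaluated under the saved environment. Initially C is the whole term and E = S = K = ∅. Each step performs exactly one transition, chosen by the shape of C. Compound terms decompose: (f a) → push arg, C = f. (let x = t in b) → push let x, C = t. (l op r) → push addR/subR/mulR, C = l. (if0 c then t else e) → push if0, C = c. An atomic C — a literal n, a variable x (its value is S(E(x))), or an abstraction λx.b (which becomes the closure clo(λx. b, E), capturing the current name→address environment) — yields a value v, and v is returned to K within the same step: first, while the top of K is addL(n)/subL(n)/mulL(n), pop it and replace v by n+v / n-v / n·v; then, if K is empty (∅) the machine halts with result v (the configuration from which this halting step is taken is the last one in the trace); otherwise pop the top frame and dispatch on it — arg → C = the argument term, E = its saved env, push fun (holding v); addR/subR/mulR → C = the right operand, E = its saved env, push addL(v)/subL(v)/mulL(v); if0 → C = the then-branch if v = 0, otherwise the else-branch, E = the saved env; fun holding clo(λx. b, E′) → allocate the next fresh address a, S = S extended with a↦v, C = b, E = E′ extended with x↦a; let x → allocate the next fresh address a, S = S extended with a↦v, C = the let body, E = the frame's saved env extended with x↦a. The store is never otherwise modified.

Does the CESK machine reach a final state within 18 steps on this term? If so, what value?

step 0: [C=((λv. -4) (let q = 0 in (5 - 6))) | E=∅ | S=∅ | K=∅]
step 1: [C=(λv. -4) | E=∅ | S=∅ | K=[arg]]
step 2: [C=(let q = 0 in (5 - 6)) | E=∅ | S=∅ | K=[fun]]
step 3: [C=0 | E=∅ | S=∅ | K=[let q :: fun]]
step 4: [C=(5 - 6) | E={q↦0} | S={0↦0} | K=[fun]]
step 5: [C=5 | E={q↦0} | S={0↦0} | K=[subR :: fun]]
step 6: [C=6 | E={q↦0} | S={0↦0} | K=[subL(5) :: fun]]
step 7: [C=-4 | E={v↦1} | S={0↦0, 1↦-1} | K=∅]
→ final value -4

Answer: -4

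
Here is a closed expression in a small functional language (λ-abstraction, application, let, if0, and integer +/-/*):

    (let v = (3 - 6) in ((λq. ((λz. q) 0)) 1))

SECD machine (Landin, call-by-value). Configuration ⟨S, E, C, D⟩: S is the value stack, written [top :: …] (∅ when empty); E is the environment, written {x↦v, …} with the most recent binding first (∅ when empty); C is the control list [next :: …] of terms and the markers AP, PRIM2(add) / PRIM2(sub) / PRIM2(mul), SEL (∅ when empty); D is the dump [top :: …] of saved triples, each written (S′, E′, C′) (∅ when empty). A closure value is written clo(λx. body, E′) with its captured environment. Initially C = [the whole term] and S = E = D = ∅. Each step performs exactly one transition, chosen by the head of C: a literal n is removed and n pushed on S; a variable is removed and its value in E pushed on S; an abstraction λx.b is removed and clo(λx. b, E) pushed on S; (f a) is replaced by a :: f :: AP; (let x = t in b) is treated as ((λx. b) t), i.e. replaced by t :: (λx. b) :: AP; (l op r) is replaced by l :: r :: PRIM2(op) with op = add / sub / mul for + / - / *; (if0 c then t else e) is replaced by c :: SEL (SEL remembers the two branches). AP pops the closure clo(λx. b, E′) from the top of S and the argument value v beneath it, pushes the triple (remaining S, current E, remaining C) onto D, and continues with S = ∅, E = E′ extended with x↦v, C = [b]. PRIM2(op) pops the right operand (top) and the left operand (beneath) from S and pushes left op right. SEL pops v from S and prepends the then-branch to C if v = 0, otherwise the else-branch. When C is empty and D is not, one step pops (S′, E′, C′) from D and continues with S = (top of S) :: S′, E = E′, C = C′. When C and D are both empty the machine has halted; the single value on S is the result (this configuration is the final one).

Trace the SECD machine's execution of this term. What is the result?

t=0: [S=∅ | E=∅ | C=[(let v = (3 - 6) in ((λq. ((λz. q) 0)) 1))] | D=∅]
t=1: [S=∅ | E=∅ | C=[(3 - 6) :: (λv. ((λq. ((λz. q) 0)) 1)) :: AP] | D=∅]
t=2: [S=∅ | E=∅ | C=[3 :: 6 :: PRIM2(sub) :: (λv. ((λq. ((λz. q) 0)) 1)) :: AP] | D=∅]
t=3: [S=[3] | E=∅ | C=[6 :: PRIM2(sub) :: (λv. ((λq. ((λz. q) 0)) 1)) :: AP] | D=∅]
t=4: [S=[6 :: 3] | E=∅ | C=[PRIM2(sub) :: (λv. ((λq. ((λz. q) 0)) 1)) :: AP] | D=∅]
t=5: [S=[-3] | E=∅ | C=[(λv. ((λq. ((λz. q) 0)) 1)) :: AP] | D=∅]
t=6: [S=[clo(λv. ((λq. ((λz. q) 0)) 1), ∅) :: -3] | E=∅ | C=[AP] | D=∅]
t=7: [S=∅ | E={v↦-3} | C=[((λq. ((λz. q) 0)) 1)] | D=[(∅, ∅, ∅)]]
t=8: [S=∅ | E={v↦-3} | C=[1 :: (λq. ((λz. q) 0)) :: AP] | D=[(∅, ∅, ∅)]]
t=9: [S=[1] | E={v↦-3} | C=[(λq. ((λz. q) 0)) :: AP] | D=[(∅, ∅, ∅)]]
t=10: [S=[clo(λq. ((λz. q) 0), {v↦-3}) :: 1] | E={v↦-3} | C=[AP] | D=[(∅, ∅, ∅)]]
t=11: [S=∅ | E={q↦1, v↦-3} | C=[((λz. q) 0)] | D=[(∅, {v↦-3}, ∅) :: (∅, ∅, ∅)]]
t=12: [S=∅ | E={q↦1, v↦-3} | C=[0 :: (λz. q) :: AP] | D=[(∅, {v↦-3}, ∅) :: (∅, ∅, ∅)]]
t=13: [S=[0] | E={q↦1, v↦-3} | C=[(λz. q) :: AP] | D=[(∅, {v↦-3}, ∅) :: (∅, ∅, ∅)]]
t=14: [S=[clo(λz. q, {q↦1, v↦-3}) :: 0] | E={q↦1, v↦-3} | C=[AP] | D=[(∅, {v↦-3}, ∅) :: (∅, ∅, ∅)]]
t=15: [S=∅ | E={z↦0, q↦1, v↦-3} | C=[q] | D=[(∅, {q↦1, v↦-3}, ∅) :: (∅, {v↦-3}, ∅) :: (∅, ∅, ∅)]]
t=16: [S=[1] | E={z↦0, q↦1, v↦-3} | C=∅ | D=[(∅, {q↦1, v↦-3}, ∅) :: (∅, {v↦-3}, ∅) :: (∅, ∅, ∅)]]
t=17: [S=[1] | E={q↦1, v↦-3} | C=∅ | D=[(∅, {v↦-3}, ∅) :: (∅, ∅, ∅)]]
t=18: [S=[1] | E={v↦-3} | C=∅ | D=[(∅, ∅, ∅)]]
t=19: [S=[1] | E=∅ | C=∅ | D=∅]
→ final value 1

Answer: 1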